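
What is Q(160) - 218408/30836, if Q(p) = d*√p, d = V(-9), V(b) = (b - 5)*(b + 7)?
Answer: -54602/7709 + 112*√10 ≈ 347.09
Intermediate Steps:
V(b) = (-5 + b)*(7 + b)
d = 28 (d = -35 + (-9)² + 2*(-9) = -35 + 81 - 18 = 28)
Q(p) = 28*√p
Q(160) - 218408/30836 = 28*√160 - 218408/30836 = 28*(4*√10) - 218408*1/30836 = 112*√10 - 54602/7709 = -54602/7709 + 112*√10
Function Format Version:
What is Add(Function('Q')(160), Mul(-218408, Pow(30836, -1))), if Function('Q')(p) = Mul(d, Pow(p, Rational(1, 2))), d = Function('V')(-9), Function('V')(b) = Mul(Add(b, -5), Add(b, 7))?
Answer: Add(Rational(-54602, 7709), Mul(112, Pow(10, Rational(1, 2)))) ≈ 347.09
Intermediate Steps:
Function('V')(b) = Mul(Add(-5, b), Add(7, b))
d = 28 (d = Add(-35, Pow(-9, 2), Mul(2, -9)) = Add(-35, 81, -18) = 28)
Function('Q')(p) = Mul(28, Pow(p, Rational(1, 2)))
Add(Function('Q')(160), Mul(-218408, Pow(30836, -1))) = Add(Mul(28, Pow(160, Rational(1, 2))), Mul(-218408, Pow(30836, -1))) = Add(Mul(28, Mul(4, Pow(10, Rational(1, 2)))), Mul(-218408, Rational(1, 30836))) = Add(Mul(112, Pow(10, Rational(1, 2))), Rational(-54602, 7709)) = Add(Rational(-54602, 7709), Mul(112, Pow(10, Rational(1, 2))))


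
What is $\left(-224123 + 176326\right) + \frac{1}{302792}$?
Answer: $- \frac{14472549223}{302792} \approx -47797.0$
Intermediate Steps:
$\left(-224123 + 176326\right) + \frac{1}{302792} = -47797 + \frac{1}{302792} = - \frac{14472549223}{302792}$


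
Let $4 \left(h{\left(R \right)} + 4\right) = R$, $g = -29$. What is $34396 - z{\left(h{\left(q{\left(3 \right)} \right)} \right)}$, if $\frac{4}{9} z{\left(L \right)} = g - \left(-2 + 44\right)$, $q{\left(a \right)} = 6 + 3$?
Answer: $\frac{138223}{4} \approx 34556.0$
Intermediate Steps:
$q{\left(a \right)} = 9$
$h{\left(R \right)} = -4 + \frac{R}{4}$
$z{\left(L \right)} = - \frac{639}{4}$ ($z{\left(L \right)} = \frac{9 \left(-29 - \left(-2 + 44\right)\right)}{4} = \frac{9 \left(-29 - 42\right)}{4} = \frac{9}{4} \left(-71\right) = - \frac{639}{4}$)
$34396 - z{\left(h{\left(q{\left(3 \right)} \right)} \right)} = 34396 - - \frac{639}{4} = 34396 + \frac{639}{4} = \frac{138223}{4}$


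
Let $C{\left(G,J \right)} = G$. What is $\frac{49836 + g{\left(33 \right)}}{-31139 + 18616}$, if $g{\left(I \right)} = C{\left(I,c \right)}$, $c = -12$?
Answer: $- \frac{49869}{12523} \approx -3.9822$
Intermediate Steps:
$g{\left(I \right)} = I$
$\frac{49836 + g{\left(33 \right)}}{-31139 + 18616} = \frac{49836 + 33}{-31139 + 18616} = \frac{49869}{-12523} = 49869 \left(- \frac{1}{12523}\right) = - \frac{49869}{12523}$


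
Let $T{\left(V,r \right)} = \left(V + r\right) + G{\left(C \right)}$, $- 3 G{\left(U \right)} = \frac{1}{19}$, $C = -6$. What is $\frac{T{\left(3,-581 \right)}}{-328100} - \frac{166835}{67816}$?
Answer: $- \frac{779465946437}{317068621800} \approx -2.4584$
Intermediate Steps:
$G{\left(U \right)} = - \frac{1}{57}$ ($G{\left(U \right)} = - \frac{1}{3 \cdot 19} = \left(- \frac{1}{3}\right) \frac{1}{19} = - \frac{1}{57}$)
$T{\left(V,r \right)} = - \frac{1}{57} + V + r$ ($T{\left(V,r \right)} = \left(V + r\right) - \frac{1}{57} = - \frac{1}{57} + V + r$)
$\frac{T{\left(3,-581 \right)}}{-328100} - \frac{166835}{67816} = \frac{- \frac{1}{57} + 3 - 581}{-328100} - \frac{166835}{67816} = \left(- \frac{32947}{57}\right) \left(- \frac{1}{328100}\right) - \frac{166835}{67816} = \frac{32947}{18701700} - \frac{166835}{67816} = - \frac{779465946437}{317068621800}$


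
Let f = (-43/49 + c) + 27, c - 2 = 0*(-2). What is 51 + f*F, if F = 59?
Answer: 83801/49 ≈ 1710.2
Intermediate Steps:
c = 2 (c = 2 + 0*(-2) = 2 + 0 = 2)
f = 1378/49 (f = (-43/49 + 2) + 27 = 55/49 + 27 = 1378/49 ≈ 28.122)
51 + f*F = 51 + (1378/49)*59 = 51 + 81302/49 = 83801/49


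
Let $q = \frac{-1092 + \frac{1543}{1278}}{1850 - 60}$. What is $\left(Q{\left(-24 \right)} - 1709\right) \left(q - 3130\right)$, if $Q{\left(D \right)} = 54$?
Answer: $\frac{2370504373523}{457524} \approx 5.1812 \cdot 10^{6}$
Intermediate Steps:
$q = - \frac{1394033}{2287620}$ ($q = \frac{-1092 + 1543 \cdot \frac{1}{1278}}{1790} = \left(-1092 + \frac{1543}{1278}\right) \frac{1}{1790} = \left(- \frac{1394033}{1278}\right) \frac{1}{1790} = - \frac{1394033}{2287620} \approx -0.60938$)
$\left(Q{\left(-24 \right)} - 1709\right) \left(q - 3130\right) = \left(54 - 1709\right) \left(- \frac{1394033}{2287620} - 3130\right) = \left(-1655\right) \left(- \frac{7161644633}{2287620}\right) = \frac{2370504373523}{457524}$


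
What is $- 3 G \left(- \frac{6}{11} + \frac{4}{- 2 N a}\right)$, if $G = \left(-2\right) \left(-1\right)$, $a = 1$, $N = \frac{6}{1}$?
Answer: $\frac{58}{11} \approx 5.2727$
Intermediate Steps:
$N = 6$ ($N = 6 \cdot 1 = 6$)
$G = 2$
$- 3 G \left(- \frac{6}{11} + \frac{4}{- 2 N a}\right) = \left(-3\right) 2 \left(- \frac{6}{11} + \frac{4}{\left(-2\right) 6 \cdot 1}\right) = - 6 \left(\left(-6\right) \frac{1}{11} + \frac{4}{\left(-12\right) 1}\right) = - 6 \left(- \frac{6}{11} + \frac{4}{-12}\right) = - 6 \left(- \frac{6}{11} + 4 \left(- \frac{1}{12}\right)\right) = - 6 \left(- \frac{6}{11} - \frac{1}{3}\right) = \left(-6\right) \left(- \frac{29}{33}\right) = \frac{58}{11}$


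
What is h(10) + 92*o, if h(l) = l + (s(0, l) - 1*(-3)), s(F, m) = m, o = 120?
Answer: 11063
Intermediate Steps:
h(l) = 3 + 2*l (h(l) = l + (l - 1*(-3)) = l + (l + 3) = l + (3 + l) = 3 + 2*l)
h(10) + 92*o = (3 + 2*10) + 92*120 = (3 + 20) + 11040 = 23 + 11040 = 11063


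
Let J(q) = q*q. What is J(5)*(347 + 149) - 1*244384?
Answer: -231984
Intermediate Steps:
J(q) = q²
J(5)*(347 + 149) - 1*244384 = 5²*(347 + 149) - 1*244384 = 25*496 - 244384 = 12400 - 244384 = -231984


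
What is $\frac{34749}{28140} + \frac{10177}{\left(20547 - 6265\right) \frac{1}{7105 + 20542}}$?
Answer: $\frac{1319677618313}{66982580} \approx 19702.0$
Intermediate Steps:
$\frac{34749}{28140} + \frac{10177}{\left(20547 - 6265\right) \frac{1}{7105 + 20542}} = 34749 \cdot \frac{1}{28140} + \frac{10177}{14282 \cdot \frac{1}{27647}} = \frac{11583}{9380} + \frac{10177}{14282 \cdot \frac{1}{27647}} = \frac{11583}{9380} + \frac{10177}{\frac{14282}{27647}} = \frac{11583}{9380} + 10177 \cdot \frac{27647}{14282} = \frac{11583}{9380} + \frac{281363519}{14282} = \frac{1319677618313}{66982580}$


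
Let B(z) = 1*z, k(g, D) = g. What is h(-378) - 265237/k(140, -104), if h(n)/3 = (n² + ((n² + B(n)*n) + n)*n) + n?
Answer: -6464132731/20 ≈ -3.2321e+8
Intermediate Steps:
B(z) = z
h(n) = 3*n + 3*n² + 3*n*(n + 2*n²) (h(n) = 3*((n² + ((n² + n*n) + n)*n) + n) = 3*((n² + ((n² + n²) + n)*n) + n) = 3*((n² + (2*n² + n)*n) + n) = 3*((n² + (n + 2*n²)*n) + n) = 3*((n² + n*(n + 2*n²)) + n) = 3*(n + n² + n*(n + 2*n²)) = 3*n + 3*n² + 3*n*(n + 2*n²))
h(-378) - 265237/k(140, -104) = 3*(-378)*(1 + 2*(-378) + 2*(-378)²) - 265237/140 = 3*(-378)*(1 - 756 + 2*142884) - 265237*1/140 = 3*(-378)*(1 - 756 + 285768) - 37891/20 = 3*(-378)*285013 - 37891/20 = -323204742 - 37891/20 = -6464132731/20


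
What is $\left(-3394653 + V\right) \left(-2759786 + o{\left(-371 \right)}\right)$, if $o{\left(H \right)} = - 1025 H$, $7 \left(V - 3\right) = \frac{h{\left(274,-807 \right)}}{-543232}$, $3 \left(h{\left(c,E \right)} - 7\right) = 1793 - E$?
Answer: $\frac{92148306912777831131}{11407872} \approx 8.0776 \cdot 10^{12}$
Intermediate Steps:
$h{\left(c,E \right)} = \frac{1814}{3} - \frac{E}{3}$ ($h{\left(c,E \right)} = 7 + \frac{1793 - E}{3} = 7 - \left(- \frac{1793}{3} + \frac{E}{3}\right) = \frac{1814}{3} - \frac{E}{3}$)
$V = \frac{34220995}{11407872}$ ($V = 3 + \frac{\left(\frac{1814}{3} - -269\right) \frac{1}{-543232}}{7} = 3 + \frac{\left(\frac{1814}{3} + 269\right) \left(- \frac{1}{543232}\right)}{7} = 3 + \frac{\frac{2621}{3} \left(- \frac{1}{543232}\right)}{7} = 3 + \frac{1}{7} \left(- \frac{2621}{1629696}\right) = 3 - \frac{2621}{11407872} = \frac{34220995}{11407872} \approx 2.9998$)
$\left(-3394653 + V\right) \left(-2759786 + o{\left(-371 \right)}\right) = \left(-3394653 + \frac{34220995}{11407872}\right) \left(-2759786 - -380275\right) = - \frac{38725732687421 \left(-2759786 + 380275\right)}{11407872} = \left(- \frac{38725732687421}{11407872}\right) \left(-2379511\right) = \frac{92148306912777831131}{11407872}$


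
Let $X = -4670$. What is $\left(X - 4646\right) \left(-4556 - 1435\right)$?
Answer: $55812156$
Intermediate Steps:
$\left(X - 4646\right) \left(-4556 - 1435\right) = \left(-4670 - 4646\right) \left(-4556 - 1435\right) = \left(-9316\right) \left(-5991\right) = 55812156$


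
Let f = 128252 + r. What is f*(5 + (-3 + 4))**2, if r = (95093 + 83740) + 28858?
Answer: 12093948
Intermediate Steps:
r = 207691 (r = 178833 + 28858 = 207691)
f = 335943 (f = 128252 + 207691 = 335943)
f*(5 + (-3 + 4))**2 = 335943*(5 + (-3 + 4))**2 = 335943*(5 + 1)**2 = 335943*6**2 = 335943*36 = 12093948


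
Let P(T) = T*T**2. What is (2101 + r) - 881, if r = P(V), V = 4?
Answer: 1284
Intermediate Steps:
P(T) = T**3
r = 64 (r = 4**3 = 64)
(2101 + r) - 881 = (2101 + 64) - 881 = 2165 - 881 = 1284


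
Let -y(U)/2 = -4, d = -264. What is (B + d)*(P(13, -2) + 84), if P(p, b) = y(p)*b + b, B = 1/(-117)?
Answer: -679558/39 ≈ -17425.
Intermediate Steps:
y(U) = 8 (y(U) = -2*(-4) = 8)
B = -1/117 ≈ -0.0085470
P(p, b) = 9*b (P(p, b) = 8*b + b = 9*b)
(B + d)*(P(13, -2) + 84) = (-1/117 - 264)*(9*(-2) + 84) = -30889*(-18 + 84)/117 = -30889/117*66 = -679558/39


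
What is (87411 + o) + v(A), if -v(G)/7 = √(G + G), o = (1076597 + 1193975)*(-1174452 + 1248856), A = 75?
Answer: 168939726499 - 35*√6 ≈ 1.6894e+11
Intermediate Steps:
o = 168939639088 (o = 2270572*74404 = 168939639088)
v(G) = -7*√2*√G (v(G) = -7*√(G + G) = -7*√2*√G)
(87411 + o) + v(A) = (87411 + 168939639088) - 7*√2*√75 = 168939726499 - 7*√2*5*√3 = 168939726499 - 35*√6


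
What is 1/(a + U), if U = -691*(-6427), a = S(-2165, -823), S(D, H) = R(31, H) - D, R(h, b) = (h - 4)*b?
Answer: 1/4421001 ≈ 2.2619e-7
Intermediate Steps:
R(h, b) = b*(-4 + h) (R(h, b) = (-4 + h)*b = b*(-4 + h))
S(D, H) = -D + 27*H (S(D, H) = H*(-4 + 31) - D = H*27 - D = 27*H - D = -D + 27*H)
a = -20056 (a = -1*(-2165) + 27*(-823) = 2165 - 22221 = -20056)
U = 4441057
1/(a + U) = 1/(-20056 + 4441057) = 1/4421001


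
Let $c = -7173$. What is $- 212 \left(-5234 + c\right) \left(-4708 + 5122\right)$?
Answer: $1088937576$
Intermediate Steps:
$- 212 \left(-5234 + c\right) \left(-4708 + 5122\right) = - 212 \left(-5234 - 7173\right) \left(-4708 + 5122\right) = - 212 \left(\left(-12407\right) 414\right) = \left(-212\right) \left(-5136498\right) = 1088937576$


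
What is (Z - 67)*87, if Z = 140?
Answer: 6351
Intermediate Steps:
(Z - 67)*87 = (140 - 67)*87 = 73*87 = 6351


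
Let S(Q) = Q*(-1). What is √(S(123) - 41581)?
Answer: 2*I*√10426 ≈ 204.22*I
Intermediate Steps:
S(Q) = -Q
√(S(123) - 41581) = √(-1*123 - 41581) = √(-123 - 41581) = √(-41704) = 2*I*√10426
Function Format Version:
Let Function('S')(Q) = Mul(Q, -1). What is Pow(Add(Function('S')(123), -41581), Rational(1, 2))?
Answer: Mul(2, I, Pow(10426, Rational(1, 2))) ≈ Mul(204.22, I)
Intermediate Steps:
Function('S')(Q) = Mul(-1, Q)
Pow(Add(Function('S')(123), -41581), Rational(1, 2)) = Pow(Add(Mul(-1, 123), -41581), Rational(1, 2)) = Pow(Add(-123, -41581), Rational(1, 2)) = Pow(-41704, Rational(1, 2)) = Mul(2, I, Pow(10426, Rational(1, 2)))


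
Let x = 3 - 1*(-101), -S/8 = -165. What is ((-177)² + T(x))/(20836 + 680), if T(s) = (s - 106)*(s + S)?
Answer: 28481/21516 ≈ 1.3237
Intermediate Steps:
S = 1320 (S = -8*(-165) = 1320)
x = 104 (x = 3 + 101 = 104)
T(s) = (-106 + s)*(1320 + s) (T(s) = (s - 106)*(s + 1320) = (-106 + s)*(1320 + s))
((-177)² + T(x))/(20836 + 680) = ((-177)² + (-139920 + 104² + 1214*104))/(20836 + 680) = (31329 + (-139920 + 10816 + 126256))/21516 = (31329 - 2848)*(1/21516) = 28481*(1/21516) = 28481/21516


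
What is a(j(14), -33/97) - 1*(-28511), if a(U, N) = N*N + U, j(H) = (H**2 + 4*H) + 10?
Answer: 270726246/9409 ≈ 28773.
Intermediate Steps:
j(H) = 10 + H**2 + 4*H
a(U, N) = U + N**2 (a(U, N) = N**2 + U = U + N**2)
a(j(14), -33/97) - 1*(-28511) = ((10 + 14**2 + 4*14) + (-33/97)**2) - 1*(-28511) = ((10 + 196 + 56) + (-33*1/97)**2) + 28511 = (262 + (-33/97)**2) + 28511 = (262 + 1089/9409) + 28511 = 2466247/9409 + 28511 = 270726246/9409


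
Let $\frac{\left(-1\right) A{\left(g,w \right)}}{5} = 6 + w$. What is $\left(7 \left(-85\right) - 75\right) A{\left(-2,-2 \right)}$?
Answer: $13400$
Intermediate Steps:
$A{\left(g,w \right)} = -30 - 5 w$ ($A{\left(g,w \right)} = - 5 \left(6 + w\right) = -30 - 5 w$)
$\left(7 \left(-85\right) - 75\right) A{\left(-2,-2 \right)} = \left(7 \left(-85\right) - 75\right) \left(-30 - -10\right) = \left(-595 - 75\right) \left(-30 + 10\right) = \left(-670\right) \left(-20\right) = 13400$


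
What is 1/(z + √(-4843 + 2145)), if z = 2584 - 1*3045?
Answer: -461/215219 - I*√2698/215219 ≈ -0.002142 - 0.00024135*I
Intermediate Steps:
z = -461 (z = 2584 - 3045 = -461)
1/(z + √(-4843 + 2145)) = 1/(-461 + √(-4843 + 2145)) = 1/(-461 + √(-2698)) = 1/(-461 + I*√2698)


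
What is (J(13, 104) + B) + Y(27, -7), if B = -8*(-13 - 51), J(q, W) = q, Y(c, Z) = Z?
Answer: 518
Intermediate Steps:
B = 512 (B = -8*(-64) = 512)
(J(13, 104) + B) + Y(27, -7) = (13 + 512) - 7 = 525 - 7 = 518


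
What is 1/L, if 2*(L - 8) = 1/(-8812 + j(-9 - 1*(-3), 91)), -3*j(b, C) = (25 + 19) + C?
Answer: 17714/141711 ≈ 0.12500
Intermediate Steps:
j(b, C) = -44/3 - C/3 (j(b, C) = -((25 + 19) + C)/3 = -(44 + C)/3 = -44/3 - C/3)
L = 141711/17714 (L = 8 + 1/(2*(-8812 + (-44/3 - ⅓*91))) = 8 + 1/(2*(-8812 + (-44/3 - 91/3))) = 8 + 1/(2*(-8812 - 45)) = 8 + (½)/(-8857) = 8 + (½)*(-1/8857) = 8 - 1/17714 = 141711/17714 ≈ 7.9999)
1/L = 1/(141711/17714) = 17714/141711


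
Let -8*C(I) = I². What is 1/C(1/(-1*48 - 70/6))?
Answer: -256328/9 ≈ -28481.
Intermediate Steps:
C(I) = -I²/8
1/C(1/(-1*48 - 70/6)) = 1/(-1/(8*(-1*48 - 70/6)²)) = 1/(-1/(8*(-48 - 70*⅙)²)) = 1/(-1/(8*(-48 - 35/3)²)) = 1/(-(1/(-179/3))²/8) = 1/(-(-3/179)²/8) = 1/(-⅛*9/32041) = 1/(-9/256328) = -256328/9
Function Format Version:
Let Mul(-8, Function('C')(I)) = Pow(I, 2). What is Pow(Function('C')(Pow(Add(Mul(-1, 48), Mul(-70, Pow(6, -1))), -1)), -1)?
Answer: Rational(-256328, 9) ≈ -28481.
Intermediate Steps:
Function('C')(I) = Mul(Rational(-1, 8), Pow(I, 2))
Pow(Function('C')(Pow(Add(Mul(-1, 48), Mul(-70, Pow(6, -1))), -1)), -1) = Pow(Mul(Rational(-1, 8), Pow(Pow(Add(Mul(-1, 48), Mul(-70, Pow(6, -1))), -1), 2)), -1) = Pow(Mul(Rational(-1, 8), Pow(Pow(Add(-48, Mul(-70, Rational(1, 6))), -1), 2)), -1) = Pow(Mul(Rational(-1, 8), Pow(Pow(Add(-48, Rational(-35, 3)), -1), 2)), -1) = Pow(Mul(Rational(-1, 8), Pow(Pow(Rational(-179, 3), -1), 2)), -1) = Pow(Mul(Rational(-1, 8), Pow(Rational(-3, 179), 2)), -1) = Pow(Mul(Rational(-1, 8), Rational(9, 32041)), -1) = Pow(Rational(-9, 256328), -1) = Rational(-256328, 9)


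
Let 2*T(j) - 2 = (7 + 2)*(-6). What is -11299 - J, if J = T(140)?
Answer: -11273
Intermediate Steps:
T(j) = -26 (T(j) = 1 + ((7 + 2)*(-6))/2 = 1 + (9*(-6))/2 = 1 + (1/2)*(-54) = 1 - 27 = -26)
J = -26
-11299 - J = -11299 - 1*(-26) = -11299 + 26 = -11273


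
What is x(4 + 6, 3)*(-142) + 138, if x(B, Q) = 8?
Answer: -998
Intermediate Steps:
x(4 + 6, 3)*(-142) + 138 = 8*(-142) + 138 = -1136 + 138 = -998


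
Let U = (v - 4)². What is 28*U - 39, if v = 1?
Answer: 213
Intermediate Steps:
U = 9 (U = (1 - 4)² = (-3)² = 9)
28*U - 39 = 28*9 - 39 = 252 - 39 = 213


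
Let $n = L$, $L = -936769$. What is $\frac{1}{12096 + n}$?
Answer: $- \frac{1}{924673} \approx -1.0815 \cdot 10^{-6}$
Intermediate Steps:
$n = -936769$
$\frac{1}{12096 + n} = \frac{1}{12096 - 936769} = \frac{1}{-924673} = - \frac{1}{924673}$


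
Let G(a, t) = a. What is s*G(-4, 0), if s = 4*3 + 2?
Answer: -56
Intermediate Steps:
s = 14 (s = 12 + 2 = 14)
s*G(-4, 0) = 14*(-4) = -56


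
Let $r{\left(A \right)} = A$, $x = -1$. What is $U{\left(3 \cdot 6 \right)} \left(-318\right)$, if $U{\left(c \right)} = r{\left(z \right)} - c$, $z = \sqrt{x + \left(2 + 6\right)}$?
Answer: $5724 - 318 \sqrt{7} \approx 4882.6$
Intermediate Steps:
$z = \sqrt{7}$ ($z = \sqrt{-1 + \left(2 + 6\right)} = \sqrt{-1 + 8} = \sqrt{7} \approx 2.6458$)
$U{\left(c \right)} = \sqrt{7} - c$
$U{\left(3 \cdot 6 \right)} \left(-318\right) = \left(\sqrt{7} - 3 \cdot 6\right) \left(-318\right) = \left(\sqrt{7} - 18\right) \left(-318\right) = \left(-18 + \sqrt{7}\right) \left(-318\right) = 5724 - 318 \sqrt{7}$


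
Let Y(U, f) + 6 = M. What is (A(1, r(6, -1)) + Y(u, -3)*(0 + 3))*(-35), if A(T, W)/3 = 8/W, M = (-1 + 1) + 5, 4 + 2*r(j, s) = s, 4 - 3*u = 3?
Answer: 441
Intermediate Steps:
u = 1/3 (u = 4/3 - 1/3*3 = 4/3 - 1 = 1/3 ≈ 0.33333)
r(j, s) = -2 + s/2
M = 5 (M = 0 + 5 = 5)
Y(U, f) = -1 (Y(U, f) = -6 + 5 = -1)
A(T, W) = 24/W (A(T, W) = 3*(8/W) = 24/W)
(A(1, r(6, -1)) + Y(u, -3)*(0 + 3))*(-35) = (24/(-2 + (1/2)*(-1)) - (0 + 3))*(-35) = (24/(-2 - 1/2) - 1*3)*(-35) = (24/(-5/2) - 3)*(-35) = (24*(-2/5) - 3)*(-35) = (-48/5 - 3)*(-35) = -63/5*(-35) = 441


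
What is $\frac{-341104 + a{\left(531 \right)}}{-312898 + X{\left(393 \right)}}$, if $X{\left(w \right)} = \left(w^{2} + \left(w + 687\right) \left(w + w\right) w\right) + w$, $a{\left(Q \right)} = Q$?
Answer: $- \frac{340573}{333451784} \approx -0.0010214$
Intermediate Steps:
$X{\left(w \right)} = w + w^{2} + 2 w^{2} \left(687 + w\right)$ ($X{\left(w \right)} = \left(w^{2} + \left(687 + w\right) 2 w w\right) + w = \left(w^{2} + 2 w \left(687 + w\right) w\right) + w = \left(w^{2} + 2 w^{2} \left(687 + w\right)\right) + w = w + w^{2} + 2 w^{2} \left(687 + w\right)$)
$\frac{-341104 + a{\left(531 \right)}}{-312898 + X{\left(393 \right)}} = \frac{-341104 + 531}{-312898 + 393 \left(1 + 2 \cdot 393^{2} + 1375 \cdot 393\right)} = - \frac{340573}{-312898 + 393 \left(1 + 2 \cdot 154449 + 540375\right)} = - \frac{340573}{-312898 + 393 \left(1 + 308898 + 540375\right)} = - \frac{340573}{-312898 + 393 \cdot 849274} = - \frac{340573}{-312898 + 333764682} = - \frac{340573}{333451784}$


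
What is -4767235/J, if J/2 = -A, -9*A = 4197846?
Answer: -14301705/2798564 ≈ -5.1104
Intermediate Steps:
A = -1399282/3 (A = -⅑*4197846 = -1399282/3 ≈ -4.6643e+5)
J = 2798564/3 (J = 2*(-1*(-1399282/3)) = 2*(1399282/3) = 2798564/3 ≈ 9.3286e+5)
-4767235/J = -4767235/2798564/3 = -4767235*3/2798564 = -14301705/2798564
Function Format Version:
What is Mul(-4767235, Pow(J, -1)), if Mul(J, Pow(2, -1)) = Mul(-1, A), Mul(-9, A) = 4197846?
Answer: Rational(-14301705, 2798564) ≈ -5.1104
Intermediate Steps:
A = Rational(-1399282, 3) (A = Mul(Rational(-1, 9), 4197846) = Rational(-1399282, 3) ≈ -4.6643e+5)
J = Rational(2798564, 3) (J = Mul(2, Mul(-1, Rational(-1399282, 3))) = Mul(2, Rational(1399282, 3)) = Rational(2798564, 3) ≈ 9.3286e+5)
Mul(-4767235, Pow(J, -1)) = Mul(-4767235, Pow(Rational(2798564, 3), -1)) = Mul(-4767235, Rational(3, 2798564)) = Rational(-14301705, 2798564)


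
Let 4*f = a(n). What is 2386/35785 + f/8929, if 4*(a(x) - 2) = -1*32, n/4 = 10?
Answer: 42501833/639048530 ≈ 0.066508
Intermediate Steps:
n = 40 (n = 4*10 = 40)
a(x) = -6 (a(x) = 2 + (-1*32)/4 = 2 + (¼)*(-32) = 2 - 8 = -6)
f = -3/2 (f = (¼)*(-6) = -3/2 ≈ -1.5000)
2386/35785 + f/8929 = 2386/35785 - 3/2/8929 = 2386*(1/35785) - 3/2*1/8929 = 2386/35785 - 3/17858 = 42501833/639048530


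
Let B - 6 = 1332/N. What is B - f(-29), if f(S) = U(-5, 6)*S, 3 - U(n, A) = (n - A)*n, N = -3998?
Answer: -3003164/1999 ≈ -1502.3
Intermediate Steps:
U(n, A) = 3 - n*(n - A) (U(n, A) = 3 - (n - A)*n = 3 - n*(n - A))
B = 11328/1999 (B = 6 + 1332/(-3998) = 6 + 1332*(-1/3998) = 6 - 666/1999 = 11328/1999 ≈ 5.6668)
f(S) = -52*S (f(S) = (3 - 1*(-5)**2 + 6*(-5))*S = (3 - 1*25 - 30)*S = (3 - 25 - 30)*S = -52*S)
B - f(-29) = 11328/1999 - (-52)*(-29) = 11328/1999 - 1*1508 = 11328/1999 - 1508 = -3003164/1999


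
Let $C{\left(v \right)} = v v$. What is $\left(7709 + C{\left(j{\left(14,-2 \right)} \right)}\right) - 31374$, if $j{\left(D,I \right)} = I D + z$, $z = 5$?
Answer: $-23136$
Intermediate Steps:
$j{\left(D,I \right)} = 5 + D I$ ($j{\left(D,I \right)} = I D + 5 = D I + 5 = 5 + D I$)
$C{\left(v \right)} = v^{2}$
$\left(7709 + C{\left(j{\left(14,-2 \right)} \right)}\right) - 31374 = \left(7709 + \left(5 + 14 \left(-2\right)\right)^{2}\right) - 31374 = \left(7709 + \left(5 - 28\right)^{2}\right) - 31374 = \left(7709 + \left(-23\right)^{2}\right) - 31374 = \left(7709 + 529\right) - 31374 = 8238 - 31374 = -23136$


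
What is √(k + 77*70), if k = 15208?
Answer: √20598 ≈ 143.52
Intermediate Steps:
√(k + 77*70) = √(15208 + 77*70) = √(15208 + 5390) = √20598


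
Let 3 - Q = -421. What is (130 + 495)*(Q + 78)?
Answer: 313750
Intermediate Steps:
Q = 424 (Q = 3 - 1*(-421) = 3 + 421 = 424)
(130 + 495)*(Q + 78) = (130 + 495)*(424 + 78) = 625*502 = 313750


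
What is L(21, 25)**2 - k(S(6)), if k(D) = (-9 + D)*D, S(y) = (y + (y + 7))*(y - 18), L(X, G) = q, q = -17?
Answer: -53747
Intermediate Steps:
L(X, G) = -17
S(y) = (-18 + y)*(7 + 2*y) (S(y) = (y + (7 + y))*(-18 + y) = (7 + 2*y)*(-18 + y) = (-18 + y)*(7 + 2*y))
k(D) = D*(-9 + D)
L(21, 25)**2 - k(S(6)) = (-17)**2 - (-126 - 29*6 + 2*6**2)*(-9 + (-126 - 29*6 + 2*6**2)) = 289 - (-126 - 174 + 2*36)*(-9 + (-126 - 174 + 2*36)) = 289 - (-126 - 174 + 72)*(-9 + (-126 - 174 + 72)) = 289 - (-228)*(-9 - 228) = 289 - (-228)*(-237) = 289 - 1*54036 = 289 - 54036 = -53747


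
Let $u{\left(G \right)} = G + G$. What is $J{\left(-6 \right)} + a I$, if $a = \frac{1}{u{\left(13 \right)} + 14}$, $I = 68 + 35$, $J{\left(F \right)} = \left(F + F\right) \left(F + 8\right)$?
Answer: $- \frac{857}{40} \approx -21.425$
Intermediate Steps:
$u{\left(G \right)} = 2 G$
$J{\left(F \right)} = 2 F \left(8 + F\right)$
$I = 103$
$a = \frac{1}{40}$ ($a = \frac{1}{2 \cdot 13 + 14} = \frac{1}{26 + 14} = \frac{1}{40} \approx 0.025$)
$J{\left(-6 \right)} + a I = 2 \left(-6\right) \left(8 - 6\right) + \frac{1}{40} \cdot 103 = 2 \left(-6\right) 2 + \frac{103}{40} = -24 + \frac{103}{40} = - \frac{857}{40}$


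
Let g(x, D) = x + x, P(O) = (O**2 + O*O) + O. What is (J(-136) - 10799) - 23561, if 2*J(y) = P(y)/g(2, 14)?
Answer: -29753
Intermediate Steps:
P(O) = O + 2*O**2 (P(O) = (O**2 + O**2) + O = 2*O**2 + O = O + 2*O**2)
g(x, D) = 2*x
J(y) = y*(1 + 2*y)/8 (J(y) = ((y*(1 + 2*y))/((2*2)))/2 = ((y*(1 + 2*y))/4)/2 = ((y*(1 + 2*y))*(1/4))/2 = (y*(1 + 2*y)/4)/2 = y*(1 + 2*y)/8)
(J(-136) - 10799) - 23561 = ((1/8)*(-136)*(1 + 2*(-136)) - 10799) - 23561 = ((1/8)*(-136)*(1 - 272) - 10799) - 23561 = ((1/8)*(-136)*(-271) - 10799) - 23561 = (4607 - 10799) - 23561 = -6192 - 23561 = -29753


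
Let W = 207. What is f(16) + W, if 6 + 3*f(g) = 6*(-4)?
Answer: 197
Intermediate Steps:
f(g) = -10 (f(g) = -2 + (6*(-4))/3 = -2 + (⅓)*(-24) = -2 - 8 = -10)
f(16) + W = -10 + 207 = 197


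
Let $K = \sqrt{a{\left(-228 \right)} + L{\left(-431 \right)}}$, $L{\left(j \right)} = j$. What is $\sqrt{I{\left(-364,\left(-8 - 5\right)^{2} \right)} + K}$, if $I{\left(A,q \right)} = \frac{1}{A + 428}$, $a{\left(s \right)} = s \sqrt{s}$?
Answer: $\frac{\sqrt{1 + 64 \sqrt{-431 - 456 i \sqrt{57}}}}{8} \approx 6.9967 - 3.1559 i$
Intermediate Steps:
$a{\left(s \right)} = s^{\frac{3}{2}}$
$I{\left(A,q \right)} = \frac{1}{428 + A}$
$K = \sqrt{-431 - 456 i \sqrt{57}}$ ($K = \sqrt{\left(-228\right)^{\frac{3}{2}} - 431} = \sqrt{- 456 i \sqrt{57} - 431} = \sqrt{-431 - 456 i \sqrt{57}} \approx 38.978 - 44.162 i$)
$\sqrt{I{\left(-364,\left(-8 - 5\right)^{2} \right)} + K} = \sqrt{\frac{1}{428 - 364} + \sqrt{-431 - 456 i \sqrt{57}}} = \sqrt{\frac{1}{64} + \sqrt{-431 - 456 i \sqrt{57}}}$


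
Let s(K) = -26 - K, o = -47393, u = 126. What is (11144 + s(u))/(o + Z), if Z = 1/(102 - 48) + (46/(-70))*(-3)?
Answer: -20774880/89569009 ≈ -0.23194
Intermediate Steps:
Z = 3761/1890 (Z = 1/54 + (46*(-1/70))*(-3) = 1/54 - 23/35*(-3) = 1/54 + 69/35 = 3761/1890 ≈ 1.9899)
(11144 + s(u))/(o + Z) = (11144 + (-26 - 1*126))/(-47393 + 3761/1890) = (11144 + (-26 - 126))/(-89569009/1890) = (11144 - 152)*(-1890/89569009) = 10992*(-1890/89569009) = -20774880/89569009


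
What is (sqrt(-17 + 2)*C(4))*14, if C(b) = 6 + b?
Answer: 140*I*sqrt(15) ≈ 542.22*I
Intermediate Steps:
(sqrt(-17 + 2)*C(4))*14 = (sqrt(-17 + 2)*(6 + 4))*14 = (sqrt(-15)*10)*14 = ((I*sqrt(15))*10)*14 = (10*I*sqrt(15))*14 = 140*I*sqrt(15)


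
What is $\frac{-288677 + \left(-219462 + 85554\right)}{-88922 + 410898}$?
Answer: $- \frac{422585}{321976} \approx -1.3125$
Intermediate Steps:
$\frac{-288677 + \left(-219462 + 85554\right)}{-88922 + 410898} = \frac{-288677 - 133908}{321976} = \left(-422585\right) \frac{1}{321976} = - \frac{422585}{321976}$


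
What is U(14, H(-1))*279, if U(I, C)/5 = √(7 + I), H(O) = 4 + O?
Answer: 1395*√21 ≈ 6392.7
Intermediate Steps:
U(I, C) = 5*√(7 + I)
U(14, H(-1))*279 = (5*√(7 + 14))*279 = (5*√21)*279 = 1395*√21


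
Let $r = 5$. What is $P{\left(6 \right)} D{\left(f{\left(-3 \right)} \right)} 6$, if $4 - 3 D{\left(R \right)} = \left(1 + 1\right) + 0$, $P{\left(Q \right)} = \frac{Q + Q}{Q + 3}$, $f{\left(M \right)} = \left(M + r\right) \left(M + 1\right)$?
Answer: $\frac{16}{3} \approx 5.3333$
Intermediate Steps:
$f{\left(M \right)} = \left(1 + M\right) \left(5 + M\right)$ ($f{\left(M \right)} = \left(M + 5\right) \left(M + 1\right) = \left(5 + M\right) \left(1 + M\right) = \left(1 + M\right) \left(5 + M\right)$)
$P{\left(Q \right)} = \frac{2 Q}{3 + Q}$
$D{\left(R \right)} = \frac{2}{3}$ ($D{\left(R \right)} = \frac{4}{3} - \frac{\left(1 + 1\right) + 0}{3} = \frac{4}{3} - \frac{2 + 0}{3} = \frac{4}{3} - \frac{2}{3} = \frac{2}{3}$)
$P{\left(6 \right)} D{\left(f{\left(-3 \right)} \right)} 6 = 2 \cdot 6 \frac{1}{3 + 6} \cdot \frac{2}{3} \cdot 6 = 2 \cdot 6 \cdot \frac{1}{9} \cdot \frac{2}{3} \cdot 6 = \frac{4}{3} \cdot \frac{2}{3} \cdot 6 = \frac{8}{9} \cdot 6 = \frac{16}{3}$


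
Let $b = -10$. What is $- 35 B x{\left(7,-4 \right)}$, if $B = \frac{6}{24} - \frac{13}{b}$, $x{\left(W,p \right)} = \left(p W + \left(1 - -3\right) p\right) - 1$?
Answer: $\frac{9765}{4} \approx 2441.3$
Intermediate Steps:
$x{\left(W,p \right)} = -1 + 4 p + W p$ ($x{\left(W,p \right)} = \left(W p + \left(1 + 3\right) p\right) - 1 = \left(W p + 4 p\right) - 1 = \left(4 p + W p\right) - 1 = -1 + 4 p + W p$)
$B = \frac{31}{20}$ ($B = \frac{6}{24} - \frac{13}{-10} = 6 \cdot \frac{1}{24} - - \frac{13}{10} = \frac{1}{4} + \frac{13}{10} = \frac{31}{20} \approx 1.55$)
$- 35 B x{\left(7,-4 \right)} = \left(-35\right) \frac{31}{20} \left(-1 + 4 \left(-4\right) + 7 \left(-4\right)\right) = - \frac{217 \left(-1 - 16 - 28\right)}{4} = \left(- \frac{217}{4}\right) \left(-45\right) = \frac{9765}{4}$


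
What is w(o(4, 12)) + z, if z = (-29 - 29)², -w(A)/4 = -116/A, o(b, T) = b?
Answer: 3480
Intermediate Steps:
w(A) = 464/A (w(A) = -(-464)/A = 464/A)
z = 3364 (z = (-58)² = 3364)
w(o(4, 12)) + z = 464/4 + 3364 = 464*(¼) + 3364 = 116 + 3364 = 3480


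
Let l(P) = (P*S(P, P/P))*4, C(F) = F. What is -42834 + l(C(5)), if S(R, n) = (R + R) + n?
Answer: -42614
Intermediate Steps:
S(R, n) = n + 2*R (S(R, n) = 2*R + n = n + 2*R)
l(P) = 4*P*(1 + 2*P) (l(P) = (P*(P/P + 2*P))*4 = (P*(1 + 2*P))*4 = 4*P*(1 + 2*P))
-42834 + l(C(5)) = -42834 + 4*5*(1 + 2*5) = -42834 + 4*5*(1 + 10) = -42834 + 4*5*11 = -42834 + 220 = -42614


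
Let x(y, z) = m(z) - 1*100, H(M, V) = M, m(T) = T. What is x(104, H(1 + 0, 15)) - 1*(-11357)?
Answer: 11258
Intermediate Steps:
x(y, z) = -100 + z (x(y, z) = z - 1*100 = z - 100 = -100 + z)
x(104, H(1 + 0, 15)) - 1*(-11357) = (-100 + (1 + 0)) - 1*(-11357) = (-100 + 1) + 11357 = -99 + 11357 = 11258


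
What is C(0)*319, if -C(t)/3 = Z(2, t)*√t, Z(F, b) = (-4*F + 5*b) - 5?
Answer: 0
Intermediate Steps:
Z(F, b) = -5 - 4*F + 5*b
C(t) = -3*√t*(-13 + 5*t) (C(t) = -3*(-5 - 4*2 + 5*t)*√t = -3*(-5 - 8 + 5*t)*√t = -3*(-13 + 5*t)*√t = -3*√t*(-13 + 5*t))
C(0)*319 = (√0*(39 - 15*0))*319 = (0*(39 + 0))*319 = (0*39)*319 = 0*319 = 0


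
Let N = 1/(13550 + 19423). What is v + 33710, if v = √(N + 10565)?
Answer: 33710 + √11486465904858/32973 ≈ 33813.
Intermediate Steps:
N = 1/32973 ≈ 3.0328e-5
v = √11486465904858/32973 (v = √(1/32973 + 10565) = √(348359746/32973) = √11486465904858/32973 ≈ 102.79)
v + 33710 = √11486465904858/32973 + 33710 = 33710 + √11486465904858/32973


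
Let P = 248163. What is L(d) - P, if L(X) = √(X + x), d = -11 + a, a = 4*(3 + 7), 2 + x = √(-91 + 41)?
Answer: -248163 + √(27 + 5*I*√2) ≈ -2.4816e+5 + 0.67475*I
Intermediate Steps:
x = -2 + 5*I*√2 (x = -2 + √(-91 + 41) = -2 + √(-50) = -2 + 5*I*√2 ≈ -2.0 + 7.0711*I)
a = 40 (a = 4*10 = 40)
d = 29 (d = -11 + 40 = 29)
L(X) = √(-2 + X + 5*I*√2) (L(X) = √(X + (-2 + 5*I*√2)) = √(-2 + X + 5*I*√2))
L(d) - P = √(-2 + 29 + 5*I*√2) - 1*248163 = √(27 + 5*I*√2) - 248163 = -248163 + √(27 + 5*I*√2)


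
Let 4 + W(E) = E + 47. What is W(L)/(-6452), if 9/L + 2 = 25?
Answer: -499/74198 ≈ -0.0067253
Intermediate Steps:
L = 9/23 (L = 9/(-2 + 25) = 9/23 ≈ 0.39130)
W(E) = 43 + E (W(E) = -4 + (E + 47) = -4 + (47 + E) = 43 + E)
W(L)/(-6452) = (43 + 9/23)/(-6452) = (998/23)*(-1/6452) = -499/74198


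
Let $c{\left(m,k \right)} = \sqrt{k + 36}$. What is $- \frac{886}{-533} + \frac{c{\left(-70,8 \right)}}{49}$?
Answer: $\frac{886}{533} + \frac{2 \sqrt{11}}{49} \approx 1.7977$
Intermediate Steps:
$c{\left(m,k \right)} = \sqrt{36 + k}$
$- \frac{886}{-533} + \frac{c{\left(-70,8 \right)}}{49} = - \frac{886}{-533} + \frac{\sqrt{36 + 8}}{49} = \left(-886\right) \left(- \frac{1}{533}\right) + \sqrt{44} \cdot \frac{1}{49} = \frac{886}{533} + 2 \sqrt{11} \cdot \frac{1}{49} = \frac{886}{533} + \frac{2 \sqrt{11}}{49}$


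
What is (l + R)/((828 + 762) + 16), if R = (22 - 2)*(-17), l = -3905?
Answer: -4245/1606 ≈ -2.6432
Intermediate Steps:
R = -340 (R = 20*(-17) = -340)
(l + R)/((828 + 762) + 16) = (-3905 - 340)/((828 + 762) + 16) = -4245/(1590 + 16) = -4245/1606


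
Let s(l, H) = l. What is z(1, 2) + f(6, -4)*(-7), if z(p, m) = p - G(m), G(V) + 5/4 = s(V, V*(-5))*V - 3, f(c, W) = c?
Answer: -163/4 ≈ -40.750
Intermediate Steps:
G(V) = -17/4 + V² (G(V) = -5/4 + (V*V - 3) = -5/4 + (V² - 3) = -5/4 + (-3 + V²) = -17/4 + V²)
z(p, m) = 17/4 + p - m² (z(p, m) = p - (-17/4 + m²) = p + (17/4 - m²) = 17/4 + p - m²)
z(1, 2) + f(6, -4)*(-7) = (17/4 + 1 - 1*2²) + 6*(-7) = (17/4 + 1 - 1*4) - 42 = (17/4 + 1 - 4) - 42 = 5/4 - 42 = -163/4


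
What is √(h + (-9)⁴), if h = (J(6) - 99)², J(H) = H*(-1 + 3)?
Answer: 3*√1570 ≈ 118.87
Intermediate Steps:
J(H) = 2*H (J(H) = H*2 = 2*H)
h = 7569 (h = (2*6 - 99)² = (12 - 99)² = (-87)² = 7569)
√(h + (-9)⁴) = √(7569 + (-9)⁴) = √(7569 + 6561) = √14130 = 3*√1570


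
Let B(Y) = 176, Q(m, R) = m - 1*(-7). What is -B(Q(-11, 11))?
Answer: -176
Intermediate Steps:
Q(m, R) = 7 + m (Q(m, R) = m + 7 = 7 + m)
-B(Q(-11, 11)) = -1*176 = -176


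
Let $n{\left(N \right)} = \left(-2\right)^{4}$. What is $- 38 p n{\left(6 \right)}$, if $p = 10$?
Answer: $-6080$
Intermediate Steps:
$n{\left(N \right)} = 16$
$- 38 p n{\left(6 \right)} = \left(-38\right) 10 \cdot 16 = \left(-380\right) 16 = -6080$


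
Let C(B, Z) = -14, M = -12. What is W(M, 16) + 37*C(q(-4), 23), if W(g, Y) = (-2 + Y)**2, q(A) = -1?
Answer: -322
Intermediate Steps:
W(M, 16) + 37*C(q(-4), 23) = (-2 + 16)**2 + 37*(-14) = 14**2 - 518 = 196 - 518 = -322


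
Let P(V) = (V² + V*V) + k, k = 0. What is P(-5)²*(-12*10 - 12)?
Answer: -330000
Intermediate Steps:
P(V) = 2*V² (P(V) = (V² + V*V) + 0 = (V² + V²) + 0 = 2*V² + 0 = 2*V²)
P(-5)²*(-12*10 - 12) = (2*(-5)²)²*(-12*10 - 12) = (2*25)²*(-120 - 12) = 50²*(-132) = 2500*(-132) = -330000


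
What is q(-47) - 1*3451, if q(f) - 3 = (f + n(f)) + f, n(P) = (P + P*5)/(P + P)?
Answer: -3539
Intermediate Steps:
n(P) = 3 (n(P) = (P + 5*P)/((2*P)) = (6*P)*(1/(2*P)) = 3)
q(f) = 6 + 2*f (q(f) = 3 + ((f + 3) + f) = 3 + ((3 + f) + f) = 3 + (3 + 2*f) = 6 + 2*f)
q(-47) - 1*3451 = (6 + 2*(-47)) - 1*3451 = (6 - 94) - 3451 = -88 - 3451 = -3539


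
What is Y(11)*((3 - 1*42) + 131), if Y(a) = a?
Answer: 1012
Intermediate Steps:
Y(11)*((3 - 1*42) + 131) = 11*((3 - 1*42) + 131) = 11*((3 - 42) + 131) = 11*(-39 + 131) = 11*92 = 1012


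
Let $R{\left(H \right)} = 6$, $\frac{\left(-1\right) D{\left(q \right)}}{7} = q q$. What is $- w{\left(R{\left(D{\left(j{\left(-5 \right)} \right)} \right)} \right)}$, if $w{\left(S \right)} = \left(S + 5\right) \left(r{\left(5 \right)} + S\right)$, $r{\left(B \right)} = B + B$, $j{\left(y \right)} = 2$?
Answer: $-176$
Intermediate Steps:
$D{\left(q \right)} = - 7 q^{2}$ ($D{\left(q \right)} = - 7 q q = - 7 q^{2}$)
$r{\left(B \right)} = 2 B$
$w{\left(S \right)} = \left(5 + S\right) \left(10 + S\right)$ ($w{\left(S \right)} = \left(S + 5\right) \left(2 \cdot 5 + S\right) = \left(5 + S\right) \left(10 + S\right)$)
$- w{\left(R{\left(D{\left(j{\left(-5 \right)} \right)} \right)} \right)} = - (50 + 6^{2} + 15 \cdot 6) = - (50 + 36 + 90) = \left(-1\right) 176 = -176$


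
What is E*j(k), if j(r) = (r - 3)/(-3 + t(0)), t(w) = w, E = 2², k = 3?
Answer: 0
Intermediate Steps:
E = 4
j(r) = 1 - r/3 (j(r) = (r - 3)/(-3 + 0) = (-3 + r)/(-3) = (-3 + r)*(-⅓) = 1 - r/3)
E*j(k) = 4*(1 - ⅓*3) = 4*(1 - 1) = 4*0 = 0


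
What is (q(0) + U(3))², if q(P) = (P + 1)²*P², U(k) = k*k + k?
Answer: 144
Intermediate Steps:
U(k) = k + k² (U(k) = k² + k = k + k²)
q(P) = P²*(1 + P)² (q(P) = (1 + P)²*P² = P²*(1 + P)²)
(q(0) + U(3))² = (0²*(1 + 0)² + 3*(1 + 3))² = (0*1² + 3*4)² = (0*1 + 12)² = (0 + 12)² = 12² = 144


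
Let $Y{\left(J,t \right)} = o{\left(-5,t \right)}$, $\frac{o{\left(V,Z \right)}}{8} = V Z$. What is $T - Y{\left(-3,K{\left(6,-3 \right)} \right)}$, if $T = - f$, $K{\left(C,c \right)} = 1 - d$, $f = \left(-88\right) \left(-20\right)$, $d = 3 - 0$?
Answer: $-1840$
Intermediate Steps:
$d = 3$ ($d = 3 + 0 = 3$)
$o{\left(V,Z \right)} = 8 V Z$
$f = 1760$
$K{\left(C,c \right)} = -2$ ($K{\left(C,c \right)} = 1 - 3 = -2$)
$Y{\left(J,t \right)} = - 40 t$ ($Y{\left(J,t \right)} = 8 \left(-5\right) t = - 40 t$)
$T = -1760$ ($T = \left(-1\right) 1760 = -1760$)
$T - Y{\left(-3,K{\left(6,-3 \right)} \right)} = -1760 - \left(-40\right) \left(-2\right) = -1760 - 80 = -1840$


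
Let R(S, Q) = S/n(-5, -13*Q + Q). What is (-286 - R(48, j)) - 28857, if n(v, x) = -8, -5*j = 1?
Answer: -29137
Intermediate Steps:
j = -⅕ (j = -⅕*1 = -⅕ ≈ -0.20000)
R(S, Q) = -S/8 (R(S, Q) = S/(-8) = S*(-⅛) = -S/8)
(-286 - R(48, j)) - 28857 = (-286 - (-1)*48/8) - 28857 = (-286 - 1*(-6)) - 28857 = (-286 + 6) - 28857 = -280 - 28857 = -29137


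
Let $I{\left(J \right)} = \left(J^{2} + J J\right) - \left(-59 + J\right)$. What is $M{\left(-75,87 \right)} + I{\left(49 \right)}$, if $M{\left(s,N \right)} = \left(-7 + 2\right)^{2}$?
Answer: $4837$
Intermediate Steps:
$I{\left(J \right)} = 59 - J + 2 J^{2}$ ($I{\left(J \right)} = \left(J^{2} + J^{2}\right) - \left(-59 + J\right) = 2 J^{2} - \left(-59 + J\right) = 59 - J + 2 J^{2}$)
$M{\left(s,N \right)} = 25$ ($M{\left(s,N \right)} = \left(-5\right)^{2} = 25$)
$M{\left(-75,87 \right)} + I{\left(49 \right)} = 25 + \left(59 - 49 + 2 \cdot 49^{2}\right) = 25 + \left(59 - 49 + 2 \cdot 2401\right) = 25 + \left(59 - 49 + 4802\right) = 25 + 4812 = 4837$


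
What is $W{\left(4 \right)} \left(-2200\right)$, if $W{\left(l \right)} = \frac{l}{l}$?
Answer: $-2200$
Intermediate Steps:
$W{\left(l \right)} = 1$
$W{\left(4 \right)} \left(-2200\right) = 1 \left(-2200\right) = -2200$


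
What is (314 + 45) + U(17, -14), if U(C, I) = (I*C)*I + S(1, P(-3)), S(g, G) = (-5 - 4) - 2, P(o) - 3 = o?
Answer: 3680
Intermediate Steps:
P(o) = 3 + o
S(g, G) = -11 (S(g, G) = -9 - 2 = -11)
U(C, I) = -11 + C*I² (U(C, I) = (I*C)*I - 11 = (C*I)*I - 11 = C*I² - 11 = -11 + C*I²)
(314 + 45) + U(17, -14) = (314 + 45) + (-11 + 17*(-14)²) = 359 + (-11 + 17*196) = 359 + (-11 + 3332) = 359 + 3321 = 3680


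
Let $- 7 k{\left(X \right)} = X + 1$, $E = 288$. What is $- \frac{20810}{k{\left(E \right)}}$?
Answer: $\frac{145670}{289} \approx 504.05$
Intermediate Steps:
$k{\left(X \right)} = - \frac{1}{7} - \frac{X}{7}$ ($k{\left(X \right)} = - \frac{X + 1}{7} = - \frac{1 + X}{7} = - \frac{1}{7} - \frac{X}{7}$)
$- \frac{20810}{k{\left(E \right)}} = - \frac{20810}{- \frac{1}{7} - \frac{288}{7}} = - \frac{20810}{- \frac{289}{7}} = \left(-20810\right) \left(- \frac{7}{289}\right) = \frac{145670}{289}$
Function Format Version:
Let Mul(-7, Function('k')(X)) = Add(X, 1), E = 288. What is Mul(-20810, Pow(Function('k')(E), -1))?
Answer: Rational(145670, 289) ≈ 504.05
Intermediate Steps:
Function('k')(X) = Add(Rational(-1, 7), Mul(Rational(-1, 7), X)) (Function('k')(X) = Mul(Rational(-1, 7), Add(X, 1)) = Mul(Rational(-1, 7), Add(1, X)) = Add(Rational(-1, 7), Mul(Rational(-1, 7), X)))
Mul(-20810, Pow(Function('k')(E), -1)) = Mul(-20810, Pow(Add(Rational(-1, 7), Mul(Rational(-1, 7), 288)), -1)) = Mul(-20810, Pow(Add(Rational(-1, 7), Rational(-288, 7)), -1)) = Mul(-20810, Pow(Rational(-289, 7), -1)) = Mul(-20810, Rational(-7, 289)) = Rational(145670, 289)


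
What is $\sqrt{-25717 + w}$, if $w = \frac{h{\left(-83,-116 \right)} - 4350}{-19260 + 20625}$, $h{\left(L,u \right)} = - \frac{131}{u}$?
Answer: $\frac{i \sqrt{3290025882585}}{11310} \approx 160.38 i$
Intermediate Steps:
$w = - \frac{72067}{22620}$ ($w = \frac{- \frac{131}{-116} - 4350}{-19260 + 20625} = \frac{\left(-131\right) \left(- \frac{1}{116}\right) - 4350}{1365} = \left(\frac{131}{116} - 4350\right) \frac{1}{1365} = \left(- \frac{504469}{116}\right) \frac{1}{1365} = - \frac{72067}{22620} \approx -3.186$)
$\sqrt{-25717 + w} = \sqrt{-25717 - \frac{72067}{22620}} = \sqrt{- \frac{581790607}{22620}} = \frac{i \sqrt{3290025882585}}{11310}$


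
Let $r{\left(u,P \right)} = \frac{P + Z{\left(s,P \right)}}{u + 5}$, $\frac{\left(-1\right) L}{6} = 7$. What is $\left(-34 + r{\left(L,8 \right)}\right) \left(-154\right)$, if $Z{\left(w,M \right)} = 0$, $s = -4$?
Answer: $\frac{194964}{37} \approx 5269.3$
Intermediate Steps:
$L = -42$ ($L = \left(-6\right) 7 = -42$)
$r{\left(u,P \right)} = \frac{P}{5 + u}$ ($r{\left(u,P \right)} = \frac{P + 0}{u + 5} = \frac{P}{5 + u}$)
$\left(-34 + r{\left(L,8 \right)}\right) \left(-154\right) = \left(-34 + \frac{8}{5 - 42}\right) \left(-154\right) = \left(-34 + \frac{8}{-37}\right) \left(-154\right) = \left(-34 + 8 \left(- \frac{1}{37}\right)\right) \left(-154\right) = \left(-34 - \frac{8}{37}\right) \left(-154\right) = \left(- \frac{1266}{37}\right) \left(-154\right) = \frac{194964}{37}$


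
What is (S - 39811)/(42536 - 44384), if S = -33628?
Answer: 73439/1848 ≈ 39.740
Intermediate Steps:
(S - 39811)/(42536 - 44384) = (-33628 - 39811)/(42536 - 44384) = -73439/(-1848) = -73439*(-1/1848) = 73439/1848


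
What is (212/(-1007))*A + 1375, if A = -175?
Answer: 26825/19 ≈ 1411.8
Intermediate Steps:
(212/(-1007))*A + 1375 = (212/(-1007))*(-175) + 1375 = (212*(-1/1007))*(-175) + 1375 = -4/19*(-175) + 1375 = 700/19 + 1375 = 26825/19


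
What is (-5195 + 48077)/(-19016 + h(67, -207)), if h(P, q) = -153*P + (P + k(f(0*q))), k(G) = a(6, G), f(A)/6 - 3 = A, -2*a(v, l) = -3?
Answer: -85764/58397 ≈ -1.4686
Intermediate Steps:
a(v, l) = 3/2 (a(v, l) = -½*(-3) = 3/2)
f(A) = 18 + 6*A
k(G) = 3/2
h(P, q) = 3/2 - 152*P (h(P, q) = -153*P + (P + 3/2) = -153*P + (3/2 + P) = 3/2 - 152*P)
(-5195 + 48077)/(-19016 + h(67, -207)) = (-5195 + 48077)/(-19016 + (3/2 - 152*67)) = 42882/(-19016 + (3/2 - 10184)) = 42882/(-19016 - 20365/2) = 42882/(-58397/2) = 42882*(-2/58397) = -85764/58397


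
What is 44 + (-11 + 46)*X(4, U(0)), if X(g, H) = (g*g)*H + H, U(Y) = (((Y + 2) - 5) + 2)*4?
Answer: -2336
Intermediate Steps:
U(Y) = -4 + 4*Y (U(Y) = (((2 + Y) - 5) + 2)*4 = ((-3 + Y) + 2)*4 = (-1 + Y)*4 = -4 + 4*Y)
X(g, H) = H + H*g² (X(g, H) = g²*H + H = H*g² + H = H + H*g²)
44 + (-11 + 46)*X(4, U(0)) = 44 + (-11 + 46)*((-4 + 4*0)*(1 + 4²)) = 44 + 35*((-4 + 0)*(1 + 16)) = 44 + 35*(-4*17) = 44 + 35*(-68) = 44 - 2380 = -2336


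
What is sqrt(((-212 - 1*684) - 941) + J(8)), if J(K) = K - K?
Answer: I*sqrt(1837) ≈ 42.86*I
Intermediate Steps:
J(K) = 0
sqrt(((-212 - 1*684) - 941) + J(8)) = sqrt(((-212 - 1*684) - 941) + 0) = sqrt(((-212 - 684) - 941) + 0) = sqrt((-896 - 941) + 0) = sqrt(-1837 + 0) = sqrt(-1837) = I*sqrt(1837)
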